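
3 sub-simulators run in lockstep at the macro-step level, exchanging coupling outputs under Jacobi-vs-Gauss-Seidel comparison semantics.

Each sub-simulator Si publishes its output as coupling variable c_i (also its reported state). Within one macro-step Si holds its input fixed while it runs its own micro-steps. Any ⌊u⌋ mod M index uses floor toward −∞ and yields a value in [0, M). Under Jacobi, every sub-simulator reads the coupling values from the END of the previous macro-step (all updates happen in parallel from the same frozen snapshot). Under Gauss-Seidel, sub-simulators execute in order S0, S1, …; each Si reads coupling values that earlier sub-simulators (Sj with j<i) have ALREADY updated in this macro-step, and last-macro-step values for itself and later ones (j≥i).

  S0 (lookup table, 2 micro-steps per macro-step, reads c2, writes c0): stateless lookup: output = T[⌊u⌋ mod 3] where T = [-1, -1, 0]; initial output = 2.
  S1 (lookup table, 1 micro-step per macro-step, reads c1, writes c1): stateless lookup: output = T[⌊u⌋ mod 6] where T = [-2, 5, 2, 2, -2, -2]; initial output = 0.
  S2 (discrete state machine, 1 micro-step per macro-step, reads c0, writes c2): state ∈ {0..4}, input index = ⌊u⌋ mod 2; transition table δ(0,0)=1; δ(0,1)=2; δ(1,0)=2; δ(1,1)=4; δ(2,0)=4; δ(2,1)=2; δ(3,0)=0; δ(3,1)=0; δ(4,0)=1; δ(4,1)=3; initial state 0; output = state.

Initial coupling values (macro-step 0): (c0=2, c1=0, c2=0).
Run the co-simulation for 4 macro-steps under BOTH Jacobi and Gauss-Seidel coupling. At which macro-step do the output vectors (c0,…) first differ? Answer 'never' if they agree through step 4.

[Jacobi] macro 1: S0 reads c2=0 → after 2×micro: -1; S1 reads c1=0 → after 1×micro: -2; S2 reads c0=2 → after 1×micro: 1 ⇒ (c0=-1, c1=-2, c2=1)
[Jacobi] macro 2: S0 reads c2=1 → after 2×micro: -1; S1 reads c1=-2 → after 1×micro: -2; S2 reads c0=-1 → after 1×micro: 4 ⇒ (c0=-1, c1=-2, c2=4)
[Jacobi] macro 3: S0 reads c2=4 → after 2×micro: -1; S1 reads c1=-2 → after 1×micro: -2; S2 reads c0=-1 → after 1×micro: 3 ⇒ (c0=-1, c1=-2, c2=3)
[Jacobi] macro 4: S0 reads c2=3 → after 2×micro: -1; S1 reads c1=-2 → after 1×micro: -2; S2 reads c0=-1 → after 1×micro: 0 ⇒ (c0=-1, c1=-2, c2=0)
[Gauss-Seidel] macro 1: S0 reads c2=0 → after 2×micro: -1; S1 reads c1=0 → after 1×micro: -2; S2 reads c0=-1 → after 1×micro: 2 ⇒ (c0=-1, c1=-2, c2=2)
[Gauss-Seidel] macro 2: S0 reads c2=2 → after 2×micro: 0; S1 reads c1=-2 → after 1×micro: -2; S2 reads c0=0 → after 1×micro: 4 ⇒ (c0=0, c1=-2, c2=4)
[Gauss-Seidel] macro 3: S0 reads c2=4 → after 2×micro: -1; S1 reads c1=-2 → after 1×micro: -2; S2 reads c0=-1 → after 1×micro: 3 ⇒ (c0=-1, c1=-2, c2=3)
[Gauss-Seidel] macro 4: S0 reads c2=3 → after 2×micro: -1; S1 reads c1=-2 → after 1×micro: -2; S2 reads c0=-1 → after 1×micro: 0 ⇒ (c0=-1, c1=-2, c2=0)

first divergence at macro-step: 1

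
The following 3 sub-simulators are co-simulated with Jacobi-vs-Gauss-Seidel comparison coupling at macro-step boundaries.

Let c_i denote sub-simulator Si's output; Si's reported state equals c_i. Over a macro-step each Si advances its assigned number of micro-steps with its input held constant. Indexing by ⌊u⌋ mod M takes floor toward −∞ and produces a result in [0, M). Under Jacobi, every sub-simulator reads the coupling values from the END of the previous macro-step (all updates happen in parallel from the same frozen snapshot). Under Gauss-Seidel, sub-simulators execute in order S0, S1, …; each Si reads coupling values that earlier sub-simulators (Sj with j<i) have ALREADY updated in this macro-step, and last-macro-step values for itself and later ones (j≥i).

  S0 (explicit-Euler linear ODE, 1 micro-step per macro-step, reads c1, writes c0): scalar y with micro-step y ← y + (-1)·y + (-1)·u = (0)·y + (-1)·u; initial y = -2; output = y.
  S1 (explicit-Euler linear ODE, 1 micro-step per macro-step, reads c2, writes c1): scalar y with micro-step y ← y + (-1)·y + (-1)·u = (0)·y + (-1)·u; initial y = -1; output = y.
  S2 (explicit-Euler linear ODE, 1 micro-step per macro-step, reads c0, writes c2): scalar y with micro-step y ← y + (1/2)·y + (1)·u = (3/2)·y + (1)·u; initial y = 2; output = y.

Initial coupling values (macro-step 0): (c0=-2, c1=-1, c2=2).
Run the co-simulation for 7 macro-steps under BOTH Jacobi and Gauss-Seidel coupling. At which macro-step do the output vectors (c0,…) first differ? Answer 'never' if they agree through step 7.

[Jacobi] macro 1: S0 reads c1=-1 → after 1×micro: 1; S1 reads c2=2 → after 1×micro: -2; S2 reads c0=-2 → after 1×micro: 1 ⇒ (c0=1, c1=-2, c2=1)
[Jacobi] macro 2: S0 reads c1=-2 → after 1×micro: 2; S1 reads c2=1 → after 1×micro: -1; S2 reads c0=1 → after 1×micro: 5/2 ⇒ (c0=2, c1=-1, c2=5/2)
[Jacobi] macro 3: S0 reads c1=-1 → after 1×micro: 1; S1 reads c2=5/2 → after 1×micro: -5/2; S2 reads c0=2 → after 1×micro: 23/4 ⇒ (c0=1, c1=-5/2, c2=23/4)
[Jacobi] macro 4: S0 reads c1=-5/2 → after 1×micro: 5/2; S1 reads c2=23/4 → after 1×micro: -23/4; S2 reads c0=1 → after 1×micro: 77/8 ⇒ (c0=5/2, c1=-23/4, c2=77/8)
[Jacobi] macro 5: S0 reads c1=-23/4 → after 1×micro: 23/4; S1 reads c2=77/8 → after 1×micro: -77/8; S2 reads c0=5/2 → after 1×micro: 271/16 ⇒ (c0=23/4, c1=-77/8, c2=271/16)
[Jacobi] macro 6: S0 reads c1=-77/8 → after 1×micro: 77/8; S1 reads c2=271/16 → after 1×micro: -271/16; S2 reads c0=23/4 → after 1×micro: 997/32 ⇒ (c0=77/8, c1=-271/16, c2=997/32)
[Jacobi] macro 7: S0 reads c1=-271/16 → after 1×micro: 271/16; S1 reads c2=997/32 → after 1×micro: -997/32; S2 reads c0=77/8 → after 1×micro: 3607/64 ⇒ (c0=271/16, c1=-997/32, c2=3607/64)
[Gauss-Seidel] macro 1: S0 reads c1=-1 → after 1×micro: 1; S1 reads c2=2 → after 1×micro: -2; S2 reads c0=1 → after 1×micro: 4 ⇒ (c0=1, c1=-2, c2=4)
[Gauss-Seidel] macro 2: S0 reads c1=-2 → after 1×micro: 2; S1 reads c2=4 → after 1×micro: -4; S2 reads c0=2 → after 1×micro: 8 ⇒ (c0=2, c1=-4, c2=8)
[Gauss-Seidel] macro 3: S0 reads c1=-4 → after 1×micro: 4; S1 reads c2=8 → after 1×micro: -8; S2 reads c0=4 → after 1×micro: 16 ⇒ (c0=4, c1=-8, c2=16)
[Gauss-Seidel] macro 4: S0 reads c1=-8 → after 1×micro: 8; S1 reads c2=16 → after 1×micro: -16; S2 reads c0=8 → after 1×micro: 32 ⇒ (c0=8, c1=-16, c2=32)
[Gauss-Seidel] macro 5: S0 reads c1=-16 → after 1×micro: 16; S1 reads c2=32 → after 1×micro: -32; S2 reads c0=16 → after 1×micro: 64 ⇒ (c0=16, c1=-32, c2=64)
[Gauss-Seidel] macro 6: S0 reads c1=-32 → after 1×micro: 32; S1 reads c2=64 → after 1×micro: -64; S2 reads c0=32 → after 1×micro: 128 ⇒ (c0=32, c1=-64, c2=128)
[Gauss-Seidel] macro 7: S0 reads c1=-64 → after 1×micro: 64; S1 reads c2=128 → after 1×micro: -128; S2 reads c0=64 → after 1×micro: 256 ⇒ (c0=64, c1=-128, c2=256)

first divergence at macro-step: 1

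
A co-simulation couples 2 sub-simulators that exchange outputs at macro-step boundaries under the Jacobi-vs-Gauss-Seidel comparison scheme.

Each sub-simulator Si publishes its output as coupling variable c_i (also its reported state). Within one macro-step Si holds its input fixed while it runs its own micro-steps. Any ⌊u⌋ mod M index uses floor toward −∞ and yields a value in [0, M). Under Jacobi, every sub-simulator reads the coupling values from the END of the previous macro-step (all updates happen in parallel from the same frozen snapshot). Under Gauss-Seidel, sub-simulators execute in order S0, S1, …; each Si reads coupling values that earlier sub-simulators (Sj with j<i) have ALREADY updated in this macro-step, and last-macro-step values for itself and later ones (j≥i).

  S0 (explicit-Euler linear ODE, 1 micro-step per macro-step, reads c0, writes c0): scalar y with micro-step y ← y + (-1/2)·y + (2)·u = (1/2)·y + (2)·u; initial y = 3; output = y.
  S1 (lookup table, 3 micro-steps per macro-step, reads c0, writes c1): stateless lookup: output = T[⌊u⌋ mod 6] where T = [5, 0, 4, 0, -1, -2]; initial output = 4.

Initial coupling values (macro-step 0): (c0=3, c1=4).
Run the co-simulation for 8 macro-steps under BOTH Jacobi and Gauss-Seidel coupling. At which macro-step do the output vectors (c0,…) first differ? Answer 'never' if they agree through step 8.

first divergence at macro-step: 2

[Jacobi] macro 1: S0 reads c0=3 → after 1×micro: 15/2; S1 reads c0=3 → after 3×micro: 0 ⇒ (c0=15/2, c1=0)
[Jacobi] macro 2: S0 reads c0=15/2 → after 1×micro: 75/4; S1 reads c0=15/2 → after 3×micro: 0 ⇒ (c0=75/4, c1=0)
[Jacobi] macro 3: S0 reads c0=75/4 → after 1×micro: 375/8; S1 reads c0=75/4 → after 3×micro: 5 ⇒ (c0=375/8, c1=5)
[Jacobi] macro 4: S0 reads c0=375/8 → after 1×micro: 1875/16; S1 reads c0=375/8 → after 3×micro: -1 ⇒ (c0=1875/16, c1=-1)
[Jacobi] macro 5: S0 reads c0=1875/16 → after 1×micro: 9375/32; S1 reads c0=1875/16 → after 3×micro: 0 ⇒ (c0=9375/32, c1=0)
[Jacobi] macro 6: S0 reads c0=9375/32 → after 1×micro: 46875/64; S1 reads c0=9375/32 → after 3×micro: -1 ⇒ (c0=46875/64, c1=-1)
[Jacobi] macro 7: S0 reads c0=46875/64 → after 1×micro: 234375/128; S1 reads c0=46875/64 → after 3×micro: 5 ⇒ (c0=234375/128, c1=5)
[Jacobi] macro 8: S0 reads c0=234375/128 → after 1×micro: 1171875/256; S1 reads c0=234375/128 → after 3×micro: 0 ⇒ (c0=1171875/256, c1=0)
[Gauss-Seidel] macro 1: S0 reads c0=3 → after 1×micro: 15/2; S1 reads c0=15/2 → after 3×micro: 0 ⇒ (c0=15/2, c1=0)
[Gauss-Seidel] macro 2: S0 reads c0=15/2 → after 1×micro: 75/4; S1 reads c0=75/4 → after 3×micro: 5 ⇒ (c0=75/4, c1=5)
[Gauss-Seidel] macro 3: S0 reads c0=75/4 → after 1×micro: 375/8; S1 reads c0=375/8 → after 3×micro: -1 ⇒ (c0=375/8, c1=-1)
[Gauss-Seidel] macro 4: S0 reads c0=375/8 → after 1×micro: 1875/16; S1 reads c0=1875/16 → after 3×micro: 0 ⇒ (c0=1875/16, c1=0)
[Gauss-Seidel] macro 5: S0 reads c0=1875/16 → after 1×micro: 9375/32; S1 reads c0=9375/32 → after 3×micro: -1 ⇒ (c0=9375/32, c1=-1)
[Gauss-Seidel] macro 6: S0 reads c0=9375/32 → after 1×micro: 46875/64; S1 reads c0=46875/64 → after 3×micro: 5 ⇒ (c0=46875/64, c1=5)
[Gauss-Seidel] macro 7: S0 reads c0=46875/64 → after 1×micro: 234375/128; S1 reads c0=234375/128 → after 3×micro: 0 ⇒ (c0=234375/128, c1=0)
[Gauss-Seidel] macro 8: S0 reads c0=234375/128 → after 1×micro: 1171875/256; S1 reads c0=1171875/256 → after 3×micro: -2 ⇒ (c0=1171875/256, c1=-2)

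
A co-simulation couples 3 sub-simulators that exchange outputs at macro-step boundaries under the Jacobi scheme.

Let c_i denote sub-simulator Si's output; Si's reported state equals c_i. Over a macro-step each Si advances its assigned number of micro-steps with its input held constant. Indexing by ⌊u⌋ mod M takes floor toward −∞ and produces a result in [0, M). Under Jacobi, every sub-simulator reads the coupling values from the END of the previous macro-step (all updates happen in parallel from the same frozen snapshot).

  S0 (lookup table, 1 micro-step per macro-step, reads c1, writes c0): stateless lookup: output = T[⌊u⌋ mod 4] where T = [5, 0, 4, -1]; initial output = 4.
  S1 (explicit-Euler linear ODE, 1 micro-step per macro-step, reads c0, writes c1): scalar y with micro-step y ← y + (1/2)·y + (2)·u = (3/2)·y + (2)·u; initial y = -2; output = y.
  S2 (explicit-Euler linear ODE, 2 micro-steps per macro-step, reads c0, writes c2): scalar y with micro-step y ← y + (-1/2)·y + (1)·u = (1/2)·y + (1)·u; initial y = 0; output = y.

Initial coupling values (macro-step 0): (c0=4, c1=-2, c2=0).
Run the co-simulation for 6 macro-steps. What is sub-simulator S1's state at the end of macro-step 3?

S1 state at macro-step 3 = 93/4

macro 1: S0 reads c1=-2 → after 1×micro: 4; S1 reads c0=4 → after 1×micro: 5; S2 reads c0=4 → after 2×micro: 6 ⇒ (c0=4, c1=5, c2=6)
macro 2: S0 reads c1=5 → after 1×micro: 0; S1 reads c0=4 → after 1×micro: 31/2; S2 reads c0=4 → after 2×micro: 15/2 ⇒ (c0=0, c1=31/2, c2=15/2)
macro 3: S0 reads c1=31/2 → after 1×micro: -1; S1 reads c0=0 → after 1×micro: 93/4; S2 reads c0=0 → after 2×micro: 15/8 ⇒ (c0=-1, c1=93/4, c2=15/8)
macro 4: S0 reads c1=93/4 → after 1×micro: -1; S1 reads c0=-1 → after 1×micro: 263/8; S2 reads c0=-1 → after 2×micro: -33/32 ⇒ (c0=-1, c1=263/8, c2=-33/32)
macro 5: S0 reads c1=263/8 → after 1×micro: 5; S1 reads c0=-1 → after 1×micro: 757/16; S2 reads c0=-1 → after 2×micro: -225/128 ⇒ (c0=5, c1=757/16, c2=-225/128)
macro 6: S0 reads c1=757/16 → after 1×micro: -1; S1 reads c0=5 → after 1×micro: 2591/32; S2 reads c0=5 → after 2×micro: 3615/512 ⇒ (c0=-1, c1=2591/32, c2=3615/512)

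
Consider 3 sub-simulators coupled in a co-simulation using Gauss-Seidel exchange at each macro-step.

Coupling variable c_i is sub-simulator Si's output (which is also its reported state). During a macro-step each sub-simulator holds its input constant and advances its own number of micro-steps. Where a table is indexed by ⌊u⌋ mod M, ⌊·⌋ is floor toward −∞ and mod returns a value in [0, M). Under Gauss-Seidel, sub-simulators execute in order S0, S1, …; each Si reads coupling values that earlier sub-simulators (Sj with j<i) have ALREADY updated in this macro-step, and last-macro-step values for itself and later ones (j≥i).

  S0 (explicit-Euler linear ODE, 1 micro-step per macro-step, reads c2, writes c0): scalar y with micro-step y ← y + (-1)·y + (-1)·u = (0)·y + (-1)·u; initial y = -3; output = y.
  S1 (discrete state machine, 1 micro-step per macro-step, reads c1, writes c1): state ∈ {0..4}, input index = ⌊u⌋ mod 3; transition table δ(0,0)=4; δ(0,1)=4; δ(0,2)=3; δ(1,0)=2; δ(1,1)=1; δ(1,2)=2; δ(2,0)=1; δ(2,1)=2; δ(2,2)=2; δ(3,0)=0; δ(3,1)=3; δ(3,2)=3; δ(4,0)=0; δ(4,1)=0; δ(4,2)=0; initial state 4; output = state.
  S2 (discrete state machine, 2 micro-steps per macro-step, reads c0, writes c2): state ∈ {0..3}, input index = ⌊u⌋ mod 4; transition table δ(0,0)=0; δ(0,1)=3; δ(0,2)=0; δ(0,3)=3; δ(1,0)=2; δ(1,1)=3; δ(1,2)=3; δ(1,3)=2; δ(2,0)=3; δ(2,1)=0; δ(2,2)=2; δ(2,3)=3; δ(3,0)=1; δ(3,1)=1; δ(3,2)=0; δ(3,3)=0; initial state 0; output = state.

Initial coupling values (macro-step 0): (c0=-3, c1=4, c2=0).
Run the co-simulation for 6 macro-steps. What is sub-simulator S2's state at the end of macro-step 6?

S2 state at macro-step 6 = 0

macro 1: S0 reads c2=0 → after 1×micro: 0; S1 reads c1=4 → after 1×micro: 0; S2 reads c0=0 → after 2×micro: 0 ⇒ (c0=0, c1=0, c2=0)
macro 2: S0 reads c2=0 → after 1×micro: 0; S1 reads c1=0 → after 1×micro: 4; S2 reads c0=0 → after 2×micro: 0 ⇒ (c0=0, c1=4, c2=0)
macro 3: S0 reads c2=0 → after 1×micro: 0; S1 reads c1=4 → after 1×micro: 0; S2 reads c0=0 → after 2×micro: 0 ⇒ (c0=0, c1=0, c2=0)
macro 4: S0 reads c2=0 → after 1×micro: 0; S1 reads c1=0 → after 1×micro: 4; S2 reads c0=0 → after 2×micro: 0 ⇒ (c0=0, c1=4, c2=0)
macro 5: S0 reads c2=0 → after 1×micro: 0; S1 reads c1=4 → after 1×micro: 0; S2 reads c0=0 → after 2×micro: 0 ⇒ (c0=0, c1=0, c2=0)
macro 6: S0 reads c2=0 → after 1×micro: 0; S1 reads c1=0 → after 1×micro: 4; S2 reads c0=0 → after 2×micro: 0 ⇒ (c0=0, c1=4, c2=0)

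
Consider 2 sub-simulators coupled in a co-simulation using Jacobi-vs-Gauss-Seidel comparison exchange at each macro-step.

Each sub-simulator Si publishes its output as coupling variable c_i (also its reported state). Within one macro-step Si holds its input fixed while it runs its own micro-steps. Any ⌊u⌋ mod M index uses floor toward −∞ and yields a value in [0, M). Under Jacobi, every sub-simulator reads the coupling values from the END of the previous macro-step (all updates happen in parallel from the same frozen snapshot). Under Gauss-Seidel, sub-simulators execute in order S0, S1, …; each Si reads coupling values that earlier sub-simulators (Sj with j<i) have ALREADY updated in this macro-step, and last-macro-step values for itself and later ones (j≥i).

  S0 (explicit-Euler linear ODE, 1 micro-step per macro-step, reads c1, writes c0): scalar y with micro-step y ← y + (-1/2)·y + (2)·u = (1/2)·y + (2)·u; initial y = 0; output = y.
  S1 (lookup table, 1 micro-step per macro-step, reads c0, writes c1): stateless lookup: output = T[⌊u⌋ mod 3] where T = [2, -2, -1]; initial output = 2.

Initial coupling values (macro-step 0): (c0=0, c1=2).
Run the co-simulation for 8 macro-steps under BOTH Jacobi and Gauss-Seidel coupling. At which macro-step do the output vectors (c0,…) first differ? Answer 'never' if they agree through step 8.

first divergence at macro-step: 1

[Jacobi] macro 1: S0 reads c1=2 → after 1×micro: 4; S1 reads c0=0 → after 1×micro: 2 ⇒ (c0=4, c1=2)
[Jacobi] macro 2: S0 reads c1=2 → after 1×micro: 6; S1 reads c0=4 → after 1×micro: -2 ⇒ (c0=6, c1=-2)
[Jacobi] macro 3: S0 reads c1=-2 → after 1×micro: -1; S1 reads c0=6 → after 1×micro: 2 ⇒ (c0=-1, c1=2)
[Jacobi] macro 4: S0 reads c1=2 → after 1×micro: 7/2; S1 reads c0=-1 → after 1×micro: -1 ⇒ (c0=7/2, c1=-1)
[Jacobi] macro 5: S0 reads c1=-1 → after 1×micro: -1/4; S1 reads c0=7/2 → after 1×micro: 2 ⇒ (c0=-1/4, c1=2)
[Jacobi] macro 6: S0 reads c1=2 → after 1×micro: 31/8; S1 reads c0=-1/4 → after 1×micro: -1 ⇒ (c0=31/8, c1=-1)
[Jacobi] macro 7: S0 reads c1=-1 → after 1×micro: -1/16; S1 reads c0=31/8 → after 1×micro: 2 ⇒ (c0=-1/16, c1=2)
[Jacobi] macro 8: S0 reads c1=2 → after 1×micro: 127/32; S1 reads c0=-1/16 → after 1×micro: -1 ⇒ (c0=127/32, c1=-1)
[Gauss-Seidel] macro 1: S0 reads c1=2 → after 1×micro: 4; S1 reads c0=4 → after 1×micro: -2 ⇒ (c0=4, c1=-2)
[Gauss-Seidel] macro 2: S0 reads c1=-2 → after 1×micro: -2; S1 reads c0=-2 → after 1×micro: -2 ⇒ (c0=-2, c1=-2)
[Gauss-Seidel] macro 3: S0 reads c1=-2 → after 1×micro: -5; S1 reads c0=-5 → after 1×micro: -2 ⇒ (c0=-5, c1=-2)
[Gauss-Seidel] macro 4: S0 reads c1=-2 → after 1×micro: -13/2; S1 reads c0=-13/2 → after 1×micro: -1 ⇒ (c0=-13/2, c1=-1)
[Gauss-Seidel] macro 5: S0 reads c1=-1 → after 1×micro: -21/4; S1 reads c0=-21/4 → after 1×micro: 2 ⇒ (c0=-21/4, c1=2)
[Gauss-Seidel] macro 6: S0 reads c1=2 → after 1×micro: 11/8; S1 reads c0=11/8 → after 1×micro: -2 ⇒ (c0=11/8, c1=-2)
[Gauss-Seidel] macro 7: S0 reads c1=-2 → after 1×micro: -53/16; S1 reads c0=-53/16 → after 1×micro: -1 ⇒ (c0=-53/16, c1=-1)
[Gauss-Seidel] macro 8: S0 reads c1=-1 → after 1×micro: -117/32; S1 reads c0=-117/32 → after 1×micro: -1 ⇒ (c0=-117/32, c1=-1)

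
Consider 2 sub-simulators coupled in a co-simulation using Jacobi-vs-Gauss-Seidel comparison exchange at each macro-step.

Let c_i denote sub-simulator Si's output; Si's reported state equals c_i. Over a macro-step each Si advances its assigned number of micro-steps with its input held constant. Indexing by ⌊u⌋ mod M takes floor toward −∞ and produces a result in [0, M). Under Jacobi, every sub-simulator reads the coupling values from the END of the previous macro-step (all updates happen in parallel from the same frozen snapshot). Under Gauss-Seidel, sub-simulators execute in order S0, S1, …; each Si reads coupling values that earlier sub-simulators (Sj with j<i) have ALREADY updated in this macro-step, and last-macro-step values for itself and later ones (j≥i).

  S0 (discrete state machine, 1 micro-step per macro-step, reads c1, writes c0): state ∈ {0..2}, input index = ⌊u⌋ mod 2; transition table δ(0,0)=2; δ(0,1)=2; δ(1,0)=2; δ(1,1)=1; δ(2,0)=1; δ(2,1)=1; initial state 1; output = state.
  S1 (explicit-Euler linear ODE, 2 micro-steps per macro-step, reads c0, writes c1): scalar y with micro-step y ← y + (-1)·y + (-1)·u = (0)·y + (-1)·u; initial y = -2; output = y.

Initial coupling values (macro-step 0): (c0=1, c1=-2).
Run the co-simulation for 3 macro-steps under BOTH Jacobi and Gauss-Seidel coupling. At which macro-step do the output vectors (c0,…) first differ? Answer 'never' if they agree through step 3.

[Jacobi] macro 1: S0 reads c1=-2 → after 1×micro: 2; S1 reads c0=1 → after 2×micro: -1 ⇒ (c0=2, c1=-1)
[Jacobi] macro 2: S0 reads c1=-1 → after 1×micro: 1; S1 reads c0=2 → after 2×micro: -2 ⇒ (c0=1, c1=-2)
[Jacobi] macro 3: S0 reads c1=-2 → after 1×micro: 2; S1 reads c0=1 → after 2×micro: -1 ⇒ (c0=2, c1=-1)
[Gauss-Seidel] macro 1: S0 reads c1=-2 → after 1×micro: 2; S1 reads c0=2 → after 2×micro: -2 ⇒ (c0=2, c1=-2)
[Gauss-Seidel] macro 2: S0 reads c1=-2 → after 1×micro: 1; S1 reads c0=1 → after 2×micro: -1 ⇒ (c0=1, c1=-1)
[Gauss-Seidel] macro 3: S0 reads c1=-1 → after 1×micro: 1; S1 reads c0=1 → after 2×micro: -1 ⇒ (c0=1, c1=-1)

first divergence at macro-step: 1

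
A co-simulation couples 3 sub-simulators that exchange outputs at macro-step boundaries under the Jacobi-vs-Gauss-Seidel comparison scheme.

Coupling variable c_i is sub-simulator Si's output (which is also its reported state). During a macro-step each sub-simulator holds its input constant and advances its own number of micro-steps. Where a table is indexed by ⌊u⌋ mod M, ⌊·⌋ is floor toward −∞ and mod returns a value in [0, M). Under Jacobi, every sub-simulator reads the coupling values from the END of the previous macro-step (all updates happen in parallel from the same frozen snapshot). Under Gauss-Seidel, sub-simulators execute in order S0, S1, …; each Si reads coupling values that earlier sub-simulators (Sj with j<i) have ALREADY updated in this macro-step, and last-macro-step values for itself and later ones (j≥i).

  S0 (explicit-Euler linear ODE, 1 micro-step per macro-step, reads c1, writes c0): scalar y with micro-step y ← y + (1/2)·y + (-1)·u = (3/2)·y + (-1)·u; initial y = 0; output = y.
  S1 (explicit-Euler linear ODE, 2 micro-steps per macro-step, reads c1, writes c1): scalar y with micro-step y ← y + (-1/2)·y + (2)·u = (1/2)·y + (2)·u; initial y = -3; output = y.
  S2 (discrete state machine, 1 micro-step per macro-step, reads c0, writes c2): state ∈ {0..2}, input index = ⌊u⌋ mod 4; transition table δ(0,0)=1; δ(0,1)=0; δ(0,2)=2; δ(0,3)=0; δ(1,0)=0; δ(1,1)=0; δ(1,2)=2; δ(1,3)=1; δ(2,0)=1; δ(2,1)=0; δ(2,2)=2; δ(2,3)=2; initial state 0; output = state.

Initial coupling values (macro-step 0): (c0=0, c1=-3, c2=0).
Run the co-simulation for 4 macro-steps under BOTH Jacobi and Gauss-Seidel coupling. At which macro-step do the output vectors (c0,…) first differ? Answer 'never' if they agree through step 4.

first divergence at macro-step: 1

[Jacobi] macro 1: S0 reads c1=-3 → after 1×micro: 3; S1 reads c1=-3 → after 2×micro: -39/4; S2 reads c0=0 → after 1×micro: 1 ⇒ (c0=3, c1=-39/4, c2=1)
[Jacobi] macro 2: S0 reads c1=-39/4 → after 1×micro: 57/4; S1 reads c1=-39/4 → after 2×micro: -507/16; S2 reads c0=3 → after 1×micro: 1 ⇒ (c0=57/4, c1=-507/16, c2=1)
[Jacobi] macro 3: S0 reads c1=-507/16 → after 1×micro: 849/16; S1 reads c1=-507/16 → after 2×micro: -6591/64; S2 reads c0=57/4 → after 1×micro: 2 ⇒ (c0=849/16, c1=-6591/64, c2=2)
[Jacobi] macro 4: S0 reads c1=-6591/64 → after 1×micro: 11685/64; S1 reads c1=-6591/64 → after 2×micro: -85683/256; S2 reads c0=849/16 → after 1×micro: 0 ⇒ (c0=11685/64, c1=-85683/256, c2=0)
[Gauss-Seidel] macro 1: S0 reads c1=-3 → after 1×micro: 3; S1 reads c1=-3 → after 2×micro: -39/4; S2 reads c0=3 → after 1×micro: 0 ⇒ (c0=3, c1=-39/4, c2=0)
[Gauss-Seidel] macro 2: S0 reads c1=-39/4 → after 1×micro: 57/4; S1 reads c1=-39/4 → after 2×micro: -507/16; S2 reads c0=57/4 → after 1×micro: 2 ⇒ (c0=57/4, c1=-507/16, c2=2)
[Gauss-Seidel] macro 3: S0 reads c1=-507/16 → after 1×micro: 849/16; S1 reads c1=-507/16 → after 2×micro: -6591/64; S2 reads c0=849/16 → after 1×micro: 0 ⇒ (c0=849/16, c1=-6591/64, c2=0)
[Gauss-Seidel] macro 4: S0 reads c1=-6591/64 → after 1×micro: 11685/64; S1 reads c1=-6591/64 → after 2×micro: -85683/256; S2 reads c0=11685/64 → after 1×micro: 2 ⇒ (c0=11685/64, c1=-85683/256, c2=2)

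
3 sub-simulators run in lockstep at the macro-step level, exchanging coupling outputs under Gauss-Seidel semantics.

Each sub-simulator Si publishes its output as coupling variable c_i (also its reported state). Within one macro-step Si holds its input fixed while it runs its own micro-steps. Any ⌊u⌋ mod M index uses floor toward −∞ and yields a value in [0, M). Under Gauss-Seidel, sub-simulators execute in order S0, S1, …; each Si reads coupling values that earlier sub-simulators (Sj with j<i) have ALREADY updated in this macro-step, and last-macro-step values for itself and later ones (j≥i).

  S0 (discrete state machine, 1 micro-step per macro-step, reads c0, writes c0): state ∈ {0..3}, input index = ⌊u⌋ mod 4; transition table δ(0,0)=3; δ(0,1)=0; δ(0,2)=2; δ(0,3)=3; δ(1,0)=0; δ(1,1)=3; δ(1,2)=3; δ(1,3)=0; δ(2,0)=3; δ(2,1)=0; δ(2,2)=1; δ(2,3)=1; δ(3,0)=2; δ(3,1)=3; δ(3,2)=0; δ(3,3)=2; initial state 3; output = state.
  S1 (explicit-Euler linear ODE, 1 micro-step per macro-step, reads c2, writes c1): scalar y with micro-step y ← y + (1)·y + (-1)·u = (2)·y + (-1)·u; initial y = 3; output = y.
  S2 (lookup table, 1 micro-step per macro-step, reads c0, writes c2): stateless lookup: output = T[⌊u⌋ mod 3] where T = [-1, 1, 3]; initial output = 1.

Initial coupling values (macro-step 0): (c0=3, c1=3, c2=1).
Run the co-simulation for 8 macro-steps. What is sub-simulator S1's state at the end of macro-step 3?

S1 state at macro-step 3 = 13

macro 1: S0 reads c0=3 → after 1×micro: 2; S1 reads c2=1 → after 1×micro: 5; S2 reads c0=2 → after 1×micro: 3 ⇒ (c0=2, c1=5, c2=3)
macro 2: S0 reads c0=2 → after 1×micro: 1; S1 reads c2=3 → after 1×micro: 7; S2 reads c0=1 → after 1×micro: 1 ⇒ (c0=1, c1=7, c2=1)
macro 3: S0 reads c0=1 → after 1×micro: 3; S1 reads c2=1 → after 1×micro: 13; S2 reads c0=3 → after 1×micro: -1 ⇒ (c0=3, c1=13, c2=-1)
macro 4: S0 reads c0=3 → after 1×micro: 2; S1 reads c2=-1 → after 1×micro: 27; S2 reads c0=2 → after 1×micro: 3 ⇒ (c0=2, c1=27, c2=3)
macro 5: S0 reads c0=2 → after 1×micro: 1; S1 reads c2=3 → after 1×micro: 51; S2 reads c0=1 → after 1×micro: 1 ⇒ (c0=1, c1=51, c2=1)
macro 6: S0 reads c0=1 → after 1×micro: 3; S1 reads c2=1 → after 1×micro: 101; S2 reads c0=3 → after 1×micro: -1 ⇒ (c0=3, c1=101, c2=-1)
macro 7: S0 reads c0=3 → after 1×micro: 2; S1 reads c2=-1 → after 1×micro: 203; S2 reads c0=2 → after 1×micro: 3 ⇒ (c0=2, c1=203, c2=3)
macro 8: S0 reads c0=2 → after 1×micro: 1; S1 reads c2=3 → after 1×micro: 403; S2 reads c0=1 → after 1×micro: 1 ⇒ (c0=1, c1=403, c2=1)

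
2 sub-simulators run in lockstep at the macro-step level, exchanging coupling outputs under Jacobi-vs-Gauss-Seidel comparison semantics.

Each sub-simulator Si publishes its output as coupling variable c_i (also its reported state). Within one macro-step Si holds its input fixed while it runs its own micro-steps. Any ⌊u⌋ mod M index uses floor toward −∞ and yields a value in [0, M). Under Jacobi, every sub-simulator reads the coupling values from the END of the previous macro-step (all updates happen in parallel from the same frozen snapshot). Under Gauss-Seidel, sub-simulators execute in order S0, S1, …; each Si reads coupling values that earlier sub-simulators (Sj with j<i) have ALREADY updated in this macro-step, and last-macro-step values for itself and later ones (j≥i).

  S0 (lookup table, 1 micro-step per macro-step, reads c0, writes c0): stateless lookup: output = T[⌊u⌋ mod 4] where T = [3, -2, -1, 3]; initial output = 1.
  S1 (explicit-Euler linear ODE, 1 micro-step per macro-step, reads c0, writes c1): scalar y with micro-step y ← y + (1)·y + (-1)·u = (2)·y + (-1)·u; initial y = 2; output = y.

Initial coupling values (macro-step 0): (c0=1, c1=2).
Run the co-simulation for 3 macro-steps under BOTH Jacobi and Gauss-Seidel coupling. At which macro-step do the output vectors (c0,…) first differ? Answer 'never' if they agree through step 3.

[Jacobi] macro 1: S0 reads c0=1 → after 1×micro: -2; S1 reads c0=1 → after 1×micro: 3 ⇒ (c0=-2, c1=3)
[Jacobi] macro 2: S0 reads c0=-2 → after 1×micro: -1; S1 reads c0=-2 → after 1×micro: 8 ⇒ (c0=-1, c1=8)
[Jacobi] macro 3: S0 reads c0=-1 → after 1×micro: 3; S1 reads c0=-1 → after 1×micro: 17 ⇒ (c0=3, c1=17)
[Gauss-Seidel] macro 1: S0 reads c0=1 → after 1×micro: -2; S1 reads c0=-2 → after 1×micro: 6 ⇒ (c0=-2, c1=6)
[Gauss-Seidel] macro 2: S0 reads c0=-2 → after 1×micro: -1; S1 reads c0=-1 → after 1×micro: 13 ⇒ (c0=-1, c1=13)
[Gauss-Seidel] macro 3: S0 reads c0=-1 → after 1×micro: 3; S1 reads c0=3 → after 1×micro: 23 ⇒ (c0=3, c1=23)

first divergence at macro-step: 1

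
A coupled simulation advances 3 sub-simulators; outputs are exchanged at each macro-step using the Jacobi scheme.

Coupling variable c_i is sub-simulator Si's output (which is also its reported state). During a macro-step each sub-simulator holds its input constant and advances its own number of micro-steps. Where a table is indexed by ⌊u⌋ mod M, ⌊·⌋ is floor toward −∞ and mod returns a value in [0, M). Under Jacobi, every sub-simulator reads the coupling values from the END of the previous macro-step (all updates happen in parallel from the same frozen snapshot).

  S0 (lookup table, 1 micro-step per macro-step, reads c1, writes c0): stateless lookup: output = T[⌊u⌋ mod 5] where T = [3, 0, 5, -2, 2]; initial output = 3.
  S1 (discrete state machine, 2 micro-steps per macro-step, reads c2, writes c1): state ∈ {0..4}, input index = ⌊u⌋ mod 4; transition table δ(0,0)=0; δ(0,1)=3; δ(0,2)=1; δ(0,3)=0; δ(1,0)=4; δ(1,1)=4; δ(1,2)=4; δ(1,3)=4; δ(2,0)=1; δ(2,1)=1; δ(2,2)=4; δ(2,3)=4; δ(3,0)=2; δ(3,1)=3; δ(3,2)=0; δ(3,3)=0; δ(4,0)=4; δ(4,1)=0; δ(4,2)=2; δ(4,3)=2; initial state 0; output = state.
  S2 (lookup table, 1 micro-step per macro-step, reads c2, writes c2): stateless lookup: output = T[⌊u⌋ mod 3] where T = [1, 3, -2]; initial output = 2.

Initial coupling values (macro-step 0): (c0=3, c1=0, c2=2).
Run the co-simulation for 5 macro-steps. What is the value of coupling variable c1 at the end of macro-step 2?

c1 at macro-step 2 = 4

macro 1: S0 reads c1=0 → after 1×micro: 3; S1 reads c2=2 → after 2×micro: 4; S2 reads c2=2 → after 1×micro: -2 ⇒ (c0=3, c1=4, c2=-2)
macro 2: S0 reads c1=4 → after 1×micro: 2; S1 reads c2=-2 → after 2×micro: 4; S2 reads c2=-2 → after 1×micro: 3 ⇒ (c0=2, c1=4, c2=3)
macro 3: S0 reads c1=4 → after 1×micro: 2; S1 reads c2=3 → after 2×micro: 4; S2 reads c2=3 → after 1×micro: 1 ⇒ (c0=2, c1=4, c2=1)
macro 4: S0 reads c1=4 → after 1×micro: 2; S1 reads c2=1 → after 2×micro: 3; S2 reads c2=1 → after 1×micro: 3 ⇒ (c0=2, c1=3, c2=3)
macro 5: S0 reads c1=3 → after 1×micro: -2; S1 reads c2=3 → after 2×micro: 0; S2 reads c2=3 → after 1×micro: 1 ⇒ (c0=-2, c1=0, c2=1)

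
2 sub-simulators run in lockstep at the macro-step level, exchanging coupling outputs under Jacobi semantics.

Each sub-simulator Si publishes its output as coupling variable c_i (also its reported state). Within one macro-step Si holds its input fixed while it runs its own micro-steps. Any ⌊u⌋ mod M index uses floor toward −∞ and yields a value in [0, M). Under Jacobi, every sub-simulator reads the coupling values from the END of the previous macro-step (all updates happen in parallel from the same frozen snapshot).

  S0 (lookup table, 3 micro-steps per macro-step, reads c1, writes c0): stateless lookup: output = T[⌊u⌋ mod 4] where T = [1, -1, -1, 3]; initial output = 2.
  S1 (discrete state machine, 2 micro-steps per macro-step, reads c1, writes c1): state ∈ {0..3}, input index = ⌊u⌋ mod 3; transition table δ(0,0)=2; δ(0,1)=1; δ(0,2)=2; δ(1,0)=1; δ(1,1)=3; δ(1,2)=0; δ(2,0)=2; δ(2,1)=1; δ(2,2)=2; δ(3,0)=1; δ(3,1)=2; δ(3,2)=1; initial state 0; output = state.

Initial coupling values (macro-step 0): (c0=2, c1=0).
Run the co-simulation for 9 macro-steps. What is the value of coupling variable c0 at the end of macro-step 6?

c0 at macro-step 6 = -1

macro 1: S0 reads c1=0 → after 3×micro: 1; S1 reads c1=0 → after 2×micro: 2 ⇒ (c0=1, c1=2)
macro 2: S0 reads c1=2 → after 3×micro: -1; S1 reads c1=2 → after 2×micro: 2 ⇒ (c0=-1, c1=2)
macro 3: S0 reads c1=2 → after 3×micro: -1; S1 reads c1=2 → after 2×micro: 2 ⇒ (c0=-1, c1=2)
macro 4: S0 reads c1=2 → after 3×micro: -1; S1 reads c1=2 → after 2×micro: 2 ⇒ (c0=-1, c1=2)
macro 5: S0 reads c1=2 → after 3×micro: -1; S1 reads c1=2 → after 2×micro: 2 ⇒ (c0=-1, c1=2)
macro 6: S0 reads c1=2 → after 3×micro: -1; S1 reads c1=2 → after 2×micro: 2 ⇒ (c0=-1, c1=2)
macro 7: S0 reads c1=2 → after 3×micro: -1; S1 reads c1=2 → after 2×micro: 2 ⇒ (c0=-1, c1=2)
macro 8: S0 reads c1=2 → after 3×micro: -1; S1 reads c1=2 → after 2×micro: 2 ⇒ (c0=-1, c1=2)
macro 9: S0 reads c1=2 → after 3×micro: -1; S1 reads c1=2 → after 2×micro: 2 ⇒ (c0=-1, c1=2)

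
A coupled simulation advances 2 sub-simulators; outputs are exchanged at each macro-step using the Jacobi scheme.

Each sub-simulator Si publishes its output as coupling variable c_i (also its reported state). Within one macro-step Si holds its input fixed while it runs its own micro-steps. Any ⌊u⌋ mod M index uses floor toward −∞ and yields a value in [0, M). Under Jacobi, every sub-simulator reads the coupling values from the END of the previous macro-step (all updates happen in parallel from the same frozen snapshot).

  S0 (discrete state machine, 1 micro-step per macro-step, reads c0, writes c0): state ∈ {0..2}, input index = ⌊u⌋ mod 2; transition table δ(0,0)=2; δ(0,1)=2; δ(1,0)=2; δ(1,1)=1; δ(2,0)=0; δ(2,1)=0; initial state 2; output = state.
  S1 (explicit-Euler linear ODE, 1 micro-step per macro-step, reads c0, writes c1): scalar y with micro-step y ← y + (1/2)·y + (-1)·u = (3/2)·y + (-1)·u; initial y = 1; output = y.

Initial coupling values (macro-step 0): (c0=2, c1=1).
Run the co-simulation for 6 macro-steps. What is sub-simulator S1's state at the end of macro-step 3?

S1 state at macro-step 3 = -25/8

macro 1: S0 reads c0=2 → after 1×micro: 0; S1 reads c0=2 → after 1×micro: -1/2 ⇒ (c0=0, c1=-1/2)
macro 2: S0 reads c0=0 → after 1×micro: 2; S1 reads c0=0 → after 1×micro: -3/4 ⇒ (c0=2, c1=-3/4)
macro 3: S0 reads c0=2 → after 1×micro: 0; S1 reads c0=2 → after 1×micro: -25/8 ⇒ (c0=0, c1=-25/8)
macro 4: S0 reads c0=0 → after 1×micro: 2; S1 reads c0=0 → after 1×micro: -75/16 ⇒ (c0=2, c1=-75/16)
macro 5: S0 reads c0=2 → after 1×micro: 0; S1 reads c0=2 → after 1×micro: -289/32 ⇒ (c0=0, c1=-289/32)
macro 6: S0 reads c0=0 → after 1×micro: 2; S1 reads c0=0 → after 1×micro: -867/64 ⇒ (c0=2, c1=-867/64)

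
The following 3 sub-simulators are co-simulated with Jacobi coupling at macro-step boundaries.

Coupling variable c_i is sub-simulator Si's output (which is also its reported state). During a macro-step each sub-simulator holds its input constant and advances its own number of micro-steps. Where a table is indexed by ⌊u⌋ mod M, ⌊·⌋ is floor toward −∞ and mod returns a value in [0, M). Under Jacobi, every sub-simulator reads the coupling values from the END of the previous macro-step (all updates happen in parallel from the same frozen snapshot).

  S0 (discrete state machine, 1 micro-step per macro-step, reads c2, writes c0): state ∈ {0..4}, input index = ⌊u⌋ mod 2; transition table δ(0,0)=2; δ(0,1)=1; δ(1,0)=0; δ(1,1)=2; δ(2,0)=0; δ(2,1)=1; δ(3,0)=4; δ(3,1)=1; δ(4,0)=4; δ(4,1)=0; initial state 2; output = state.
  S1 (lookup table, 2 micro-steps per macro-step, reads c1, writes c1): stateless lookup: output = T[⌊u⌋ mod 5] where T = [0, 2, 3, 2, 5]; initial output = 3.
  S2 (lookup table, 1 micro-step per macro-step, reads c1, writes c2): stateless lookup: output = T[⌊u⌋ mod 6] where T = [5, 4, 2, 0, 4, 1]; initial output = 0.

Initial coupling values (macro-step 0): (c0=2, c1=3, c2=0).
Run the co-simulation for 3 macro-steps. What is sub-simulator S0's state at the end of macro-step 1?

S0 state at macro-step 1 = 0

macro 1: S0 reads c2=0 → after 1×micro: 0; S1 reads c1=3 → after 2×micro: 2; S2 reads c1=3 → after 1×micro: 0 ⇒ (c0=0, c1=2, c2=0)
macro 2: S0 reads c2=0 → after 1×micro: 2; S1 reads c1=2 → after 2×micro: 3; S2 reads c1=2 → after 1×micro: 2 ⇒ (c0=2, c1=3, c2=2)
macro 3: S0 reads c2=2 → after 1×micro: 0; S1 reads c1=3 → after 2×micro: 2; S2 reads c1=3 → after 1×micro: 0 ⇒ (c0=0, c1=2, c2=0)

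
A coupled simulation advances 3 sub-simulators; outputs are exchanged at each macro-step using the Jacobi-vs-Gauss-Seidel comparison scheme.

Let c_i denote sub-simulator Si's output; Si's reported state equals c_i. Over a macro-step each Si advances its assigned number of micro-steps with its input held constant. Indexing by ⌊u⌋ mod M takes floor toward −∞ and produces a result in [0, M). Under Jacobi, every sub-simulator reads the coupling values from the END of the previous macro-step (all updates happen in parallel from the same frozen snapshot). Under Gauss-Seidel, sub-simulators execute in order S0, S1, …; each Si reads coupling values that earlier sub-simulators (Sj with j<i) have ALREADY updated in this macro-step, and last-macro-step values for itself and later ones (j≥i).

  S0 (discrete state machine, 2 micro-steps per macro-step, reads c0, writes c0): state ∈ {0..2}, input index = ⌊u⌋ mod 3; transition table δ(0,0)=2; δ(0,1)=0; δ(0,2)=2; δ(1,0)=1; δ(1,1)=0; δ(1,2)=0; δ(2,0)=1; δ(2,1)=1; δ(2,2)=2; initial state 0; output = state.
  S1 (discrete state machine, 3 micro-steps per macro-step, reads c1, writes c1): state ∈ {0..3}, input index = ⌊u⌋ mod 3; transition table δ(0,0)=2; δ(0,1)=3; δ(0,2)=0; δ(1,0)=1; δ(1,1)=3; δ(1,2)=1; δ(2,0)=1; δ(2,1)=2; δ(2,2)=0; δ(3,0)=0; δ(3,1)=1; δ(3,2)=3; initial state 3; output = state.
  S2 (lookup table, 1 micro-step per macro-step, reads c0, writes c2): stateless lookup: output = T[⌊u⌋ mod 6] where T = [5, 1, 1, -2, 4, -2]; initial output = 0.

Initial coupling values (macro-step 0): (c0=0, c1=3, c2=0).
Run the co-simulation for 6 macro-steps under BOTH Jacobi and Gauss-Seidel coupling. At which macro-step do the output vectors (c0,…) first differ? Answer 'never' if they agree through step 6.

first divergence at macro-step: 1

[Jacobi] macro 1: S0 reads c0=0 → after 2×micro: 1; S1 reads c1=3 → after 3×micro: 1; S2 reads c0=0 → after 1×micro: 5 ⇒ (c0=1, c1=1, c2=5)
[Jacobi] macro 2: S0 reads c0=1 → after 2×micro: 0; S1 reads c1=1 → after 3×micro: 3; S2 reads c0=1 → after 1×micro: 1 ⇒ (c0=0, c1=3, c2=1)
[Jacobi] macro 3: S0 reads c0=0 → after 2×micro: 1; S1 reads c1=3 → after 3×micro: 1; S2 reads c0=0 → after 1×micro: 5 ⇒ (c0=1, c1=1, c2=5)
[Jacobi] macro 4: S0 reads c0=1 → after 2×micro: 0; S1 reads c1=1 → after 3×micro: 3; S2 reads c0=1 → after 1×micro: 1 ⇒ (c0=0, c1=3, c2=1)
[Jacobi] macro 5: S0 reads c0=0 → after 2×micro: 1; S1 reads c1=3 → after 3×micro: 1; S2 reads c0=0 → after 1×micro: 5 ⇒ (c0=1, c1=1, c2=5)
[Jacobi] macro 6: S0 reads c0=1 → after 2×micro: 0; S1 reads c1=1 → after 3×micro: 3; S2 reads c0=1 → after 1×micro: 1 ⇒ (c0=0, c1=3, c2=1)
[Gauss-Seidel] macro 1: S0 reads c0=0 → after 2×micro: 1; S1 reads c1=3 → after 3×micro: 1; S2 reads c0=1 → after 1×micro: 1 ⇒ (c0=1, c1=1, c2=1)
[Gauss-Seidel] macro 2: S0 reads c0=1 → after 2×micro: 0; S1 reads c1=1 → after 3×micro: 3; S2 reads c0=0 → after 1×micro: 5 ⇒ (c0=0, c1=3, c2=5)
[Gauss-Seidel] macro 3: S0 reads c0=0 → after 2×micro: 1; S1 reads c1=3 → after 3×micro: 1; S2 reads c0=1 → after 1×micro: 1 ⇒ (c0=1, c1=1, c2=1)
[Gauss-Seidel] macro 4: S0 reads c0=1 → after 2×micro: 0; S1 reads c1=1 → after 3×micro: 3; S2 reads c0=0 → after 1×micro: 5 ⇒ (c0=0, c1=3, c2=5)
[Gauss-Seidel] macro 5: S0 reads c0=0 → after 2×micro: 1; S1 reads c1=3 → after 3×micro: 1; S2 reads c0=1 → after 1×micro: 1 ⇒ (c0=1, c1=1, c2=1)
[Gauss-Seidel] macro 6: S0 reads c0=1 → after 2×micro: 0; S1 reads c1=1 → after 3×micro: 3; S2 reads c0=0 → after 1×micro: 5 ⇒ (c0=0, c1=3, c2=5)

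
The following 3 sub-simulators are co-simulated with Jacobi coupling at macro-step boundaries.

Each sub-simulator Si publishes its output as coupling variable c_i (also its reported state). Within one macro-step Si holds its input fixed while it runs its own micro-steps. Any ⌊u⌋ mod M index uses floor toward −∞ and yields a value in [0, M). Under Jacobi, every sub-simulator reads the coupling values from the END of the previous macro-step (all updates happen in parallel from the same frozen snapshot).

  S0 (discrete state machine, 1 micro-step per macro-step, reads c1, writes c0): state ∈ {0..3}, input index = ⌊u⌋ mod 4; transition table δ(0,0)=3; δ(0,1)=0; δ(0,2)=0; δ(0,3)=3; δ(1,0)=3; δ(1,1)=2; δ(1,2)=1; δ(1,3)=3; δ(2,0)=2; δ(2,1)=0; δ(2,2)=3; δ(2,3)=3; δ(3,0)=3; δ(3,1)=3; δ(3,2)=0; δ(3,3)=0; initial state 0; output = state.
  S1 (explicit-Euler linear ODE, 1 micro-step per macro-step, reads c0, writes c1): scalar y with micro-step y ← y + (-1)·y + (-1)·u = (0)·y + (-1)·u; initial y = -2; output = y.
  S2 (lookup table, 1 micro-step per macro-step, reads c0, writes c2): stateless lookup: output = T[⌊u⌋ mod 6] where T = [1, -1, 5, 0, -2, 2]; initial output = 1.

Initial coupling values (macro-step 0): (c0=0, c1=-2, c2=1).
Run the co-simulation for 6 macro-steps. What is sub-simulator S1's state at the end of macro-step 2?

macro 1: S0 reads c1=-2 → after 1×micro: 0; S1 reads c0=0 → after 1×micro: 0; S2 reads c0=0 → after 1×micro: 1 ⇒ (c0=0, c1=0, c2=1)
macro 2: S0 reads c1=0 → after 1×micro: 3; S1 reads c0=0 → after 1×micro: 0; S2 reads c0=0 → after 1×micro: 1 ⇒ (c0=3, c1=0, c2=1)
macro 3: S0 reads c1=0 → after 1×micro: 3; S1 reads c0=3 → after 1×micro: -3; S2 reads c0=3 → after 1×micro: 0 ⇒ (c0=3, c1=-3, c2=0)
macro 4: S0 reads c1=-3 → after 1×micro: 3; S1 reads c0=3 → after 1×micro: -3; S2 reads c0=3 → after 1×micro: 0 ⇒ (c0=3, c1=-3, c2=0)
macro 5: S0 reads c1=-3 → after 1×micro: 3; S1 reads c0=3 → after 1×micro: -3; S2 reads c0=3 → after 1×micro: 0 ⇒ (c0=3, c1=-3, c2=0)
macro 6: S0 reads c1=-3 → after 1×micro: 3; S1 reads c0=3 → after 1×micro: -3; S2 reads c0=3 → after 1×micro: 0 ⇒ (c0=3, c1=-3, c2=0)

S1 state at macro-step 2 = 0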